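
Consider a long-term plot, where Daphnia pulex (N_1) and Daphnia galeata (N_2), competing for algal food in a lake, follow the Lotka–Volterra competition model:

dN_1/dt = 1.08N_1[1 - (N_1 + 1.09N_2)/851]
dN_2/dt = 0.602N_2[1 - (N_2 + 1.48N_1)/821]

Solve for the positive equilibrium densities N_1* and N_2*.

N_1* ≈ 71.6, N_2* ≈ 715

Setting both brackets to zero gives the nullclines N_1 + 1.09N_2 = 851 and 1.48N_1 + N_2 = 821.
Substituting N_2 = 821 - 1.48N_1 into the first: N_1(1 - 1.09·1.48) = 851 - 1.09·821.
So N_1* = -43.9/-0.613 = 71.6, and then N_2* = 821 - 1.48·71.6 = 715.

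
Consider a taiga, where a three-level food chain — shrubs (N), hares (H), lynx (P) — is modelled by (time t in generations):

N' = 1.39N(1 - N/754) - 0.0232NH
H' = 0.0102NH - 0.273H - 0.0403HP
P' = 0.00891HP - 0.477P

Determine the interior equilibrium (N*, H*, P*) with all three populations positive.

From dP/dt = 0: 0.00891H* = 0.477, so H* = 53.5.
From dN/dt = 0: 1.39(1 - N*/754) = 0.0232·53.5, giving N* = 754·(1 - 0.894) = 80.3.
From dH/dt = 0: 0.0102·80.3 - 0.273 = 0.0403P*, so P* = 0.546/0.0403 = 13.5.

N* ≈ 80.3, H* ≈ 53.5, P* ≈ 13.5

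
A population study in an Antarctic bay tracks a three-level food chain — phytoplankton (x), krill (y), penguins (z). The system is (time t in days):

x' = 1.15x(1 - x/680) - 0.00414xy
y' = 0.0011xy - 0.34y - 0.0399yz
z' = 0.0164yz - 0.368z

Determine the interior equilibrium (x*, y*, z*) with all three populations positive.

x* ≈ 625, y* ≈ 22.4, z* ≈ 8.71

From dz/dt = 0: 0.0164y* = 0.368, so y* = 22.4.
From dx/dt = 0: 1.15(1 - x*/680) = 0.00414·22.4, giving x* = 680·(1 - 0.0808) = 625.
From dy/dt = 0: 0.0011·625 - 0.34 = 0.0399z*, so z* = 0.348/0.0399 = 8.71.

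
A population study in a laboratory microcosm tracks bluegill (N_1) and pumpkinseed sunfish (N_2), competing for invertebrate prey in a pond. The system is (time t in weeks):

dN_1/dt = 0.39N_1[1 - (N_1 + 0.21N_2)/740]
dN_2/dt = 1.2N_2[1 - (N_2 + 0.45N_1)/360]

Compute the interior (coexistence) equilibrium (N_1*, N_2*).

Setting both brackets to zero gives the nullclines N_1 + 0.21N_2 = 740 and 0.45N_1 + N_2 = 360.
Substituting N_2 = 360 - 0.45N_1 into the first: N_1(1 - 0.21·0.45) = 740 - 0.21·360.
So N_1* = 664/0.905 = 734, and then N_2* = 360 - 0.45·734 = 29.8.

N_1* ≈ 734, N_2* ≈ 29.8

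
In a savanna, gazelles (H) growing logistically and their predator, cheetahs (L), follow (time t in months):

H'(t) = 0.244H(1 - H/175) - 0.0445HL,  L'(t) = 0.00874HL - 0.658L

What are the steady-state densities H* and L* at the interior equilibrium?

From dL/dt = 0 with L > 0: 0.00874H* = 0.658, so H* = 75.3.
Substitute into dH/dt = 0: 0.244(1 - 75.3/175) = 0.0445L*.
The bracket is 0.57, giving L* = 0.139/0.0445 = 3.12.

H* ≈ 75.3, L* ≈ 3.12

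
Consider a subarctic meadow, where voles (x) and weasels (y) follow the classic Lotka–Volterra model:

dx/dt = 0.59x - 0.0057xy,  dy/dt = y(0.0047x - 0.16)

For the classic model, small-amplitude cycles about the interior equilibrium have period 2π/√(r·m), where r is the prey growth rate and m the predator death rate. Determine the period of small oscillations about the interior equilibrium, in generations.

Here r = 0.59 and m = 0.16, so r·m = 0.0944.
ω = √0.0944 = 0.307 per generation, hence T = 2π/ω ≈ 20.5 generations.

T ≈ 20.5 generations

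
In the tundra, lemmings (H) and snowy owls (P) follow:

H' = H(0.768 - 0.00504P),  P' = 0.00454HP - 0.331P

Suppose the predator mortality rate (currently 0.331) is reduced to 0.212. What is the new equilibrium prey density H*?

At the interior fixed point, setting dP/dt = 0 with P > 0 fixes H* = (predator death rate)/(HP coefficient) — independent of the other coefficients.
With the change, H* = 0.212/0.00454 = 46.7; it falls from 72.9.

H* ≈ 46.7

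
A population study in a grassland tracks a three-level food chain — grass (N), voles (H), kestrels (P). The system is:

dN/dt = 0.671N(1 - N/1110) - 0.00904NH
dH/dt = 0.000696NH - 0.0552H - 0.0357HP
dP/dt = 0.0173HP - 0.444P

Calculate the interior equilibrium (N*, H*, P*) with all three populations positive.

N* ≈ 726, H* ≈ 25.7, P* ≈ 12.6

From dP/dt = 0: 0.0173H* = 0.444, so H* = 25.7.
From dN/dt = 0: 0.671(1 - N*/1110) = 0.00904·25.7, giving N* = 1110·(1 - 0.346) = 726.
From dH/dt = 0: 0.000696·726 - 0.0552 = 0.0357P*, so P* = 0.45/0.0357 = 12.6.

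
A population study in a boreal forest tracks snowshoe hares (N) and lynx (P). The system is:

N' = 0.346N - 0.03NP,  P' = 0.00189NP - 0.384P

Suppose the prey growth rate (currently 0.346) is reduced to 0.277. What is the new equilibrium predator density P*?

At the interior fixed point, setting dN/dt = 0 with N > 0 fixes P* = (prey growth rate)/(NP coefficient) — independent of the other coefficients.
With the change, P* = 0.277/0.03 = 9.23; it falls from 11.5.

P* ≈ 9.23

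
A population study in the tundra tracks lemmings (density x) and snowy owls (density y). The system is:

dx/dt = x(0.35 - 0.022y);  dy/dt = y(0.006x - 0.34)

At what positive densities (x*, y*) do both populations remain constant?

x* ≈ 56.7, y* ≈ 15.9

Set dy/dt = 0 with y > 0: 0.006x - 0.34 = 0, so x* = 0.34/0.006 = 56.7.
Set dx/dt = 0 with x > 0: 0.35 - 0.022y = 0, so y* = 0.35/0.022 = 15.9.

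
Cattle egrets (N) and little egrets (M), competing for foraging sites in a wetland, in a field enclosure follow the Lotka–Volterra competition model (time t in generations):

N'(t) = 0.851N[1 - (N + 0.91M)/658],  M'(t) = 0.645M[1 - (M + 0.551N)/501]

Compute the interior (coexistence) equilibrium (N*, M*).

Setting both brackets to zero gives the nullclines N + 0.91M = 658 and 0.551N + M = 501.
Substituting M = 501 - 0.551N into the first: N(1 - 0.91·0.551) = 658 - 0.91·501.
So N* = 202/0.499 = 405, and then M* = 501 - 0.551·405 = 278.

N* ≈ 405, M* ≈ 278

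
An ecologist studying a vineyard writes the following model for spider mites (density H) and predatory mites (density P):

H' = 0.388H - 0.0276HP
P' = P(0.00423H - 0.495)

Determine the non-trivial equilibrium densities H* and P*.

Set dP/dt = 0 with P > 0: 0.00423H - 0.495 = 0, so H* = 0.495/0.00423 = 117.
Set dH/dt = 0 with H > 0: 0.388 - 0.0276P = 0, so P* = 0.388/0.0276 = 14.1.

H* ≈ 117, P* ≈ 14.1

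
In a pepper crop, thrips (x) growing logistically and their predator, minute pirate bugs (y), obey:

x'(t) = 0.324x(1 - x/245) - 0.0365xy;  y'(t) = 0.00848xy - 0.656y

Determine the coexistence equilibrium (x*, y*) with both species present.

x* ≈ 77.4, y* ≈ 6.07

From dy/dt = 0 with y > 0: 0.00848x* = 0.656, so x* = 77.4.
Substitute into dx/dt = 0: 0.324(1 - 77.4/245) = 0.0365y*.
The bracket is 0.684, giving y* = 0.222/0.0365 = 6.07.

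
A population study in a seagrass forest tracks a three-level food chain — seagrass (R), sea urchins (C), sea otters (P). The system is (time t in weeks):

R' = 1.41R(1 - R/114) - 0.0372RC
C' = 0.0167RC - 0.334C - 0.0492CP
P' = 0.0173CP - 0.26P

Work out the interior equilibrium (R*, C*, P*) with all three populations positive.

R* ≈ 68.8, C* ≈ 15, P* ≈ 16.6

From dP/dt = 0: 0.0173C* = 0.26, so C* = 15.
From dR/dt = 0: 1.41(1 - R*/114) = 0.0372·15, giving R* = 114·(1 - 0.397) = 68.8.
From dC/dt = 0: 0.0167·68.8 - 0.334 = 0.0492P*, so P* = 0.815/0.0492 = 16.6.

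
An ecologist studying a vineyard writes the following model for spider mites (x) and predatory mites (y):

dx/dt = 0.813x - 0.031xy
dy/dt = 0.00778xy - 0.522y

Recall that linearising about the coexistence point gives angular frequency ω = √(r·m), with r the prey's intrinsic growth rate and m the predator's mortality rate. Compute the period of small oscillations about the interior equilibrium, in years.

Here r = 0.813 and m = 0.522, so r·m = 0.424.
ω = √0.424 = 0.651 per year, hence T = 2π/ω ≈ 9.64 years.

T ≈ 9.64 years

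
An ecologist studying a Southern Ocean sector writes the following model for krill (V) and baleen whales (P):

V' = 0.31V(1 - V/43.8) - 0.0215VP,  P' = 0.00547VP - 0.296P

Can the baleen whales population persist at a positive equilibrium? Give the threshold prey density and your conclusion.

The predator equation gives dP/dt > 0 only when V > 0.296/0.00547 = 54.1.
Without the predator, V → K = 43.8. Since 43.8 < 54.1, the predator cannot invade.

Threshold V = 54.1; K < 54.1, so no, the predator goes extinct.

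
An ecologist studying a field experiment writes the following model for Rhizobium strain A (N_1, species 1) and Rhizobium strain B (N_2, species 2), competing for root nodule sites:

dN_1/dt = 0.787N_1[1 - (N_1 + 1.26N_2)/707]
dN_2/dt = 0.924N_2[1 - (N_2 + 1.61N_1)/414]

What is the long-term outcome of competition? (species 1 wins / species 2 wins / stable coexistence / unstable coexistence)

Compare the nullcline intercepts: K1/α12 = 707/1.26 = 561 > K2 = 414; K2/α21 = 414/1.61 = 257 < K1 = 707.
Since the inequalities point opposite ways, species 1 can invade but species 2 cannot.

species 1 excludes species 2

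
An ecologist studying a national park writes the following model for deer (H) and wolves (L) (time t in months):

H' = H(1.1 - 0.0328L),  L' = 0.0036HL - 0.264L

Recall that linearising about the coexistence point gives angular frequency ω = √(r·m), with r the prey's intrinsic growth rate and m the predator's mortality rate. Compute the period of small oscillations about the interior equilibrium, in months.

Here r = 1.1 and m = 0.264, so r·m = 0.29.
ω = √0.29 = 0.539 per month, hence T = 2π/ω ≈ 11.7 months.

T ≈ 11.7 months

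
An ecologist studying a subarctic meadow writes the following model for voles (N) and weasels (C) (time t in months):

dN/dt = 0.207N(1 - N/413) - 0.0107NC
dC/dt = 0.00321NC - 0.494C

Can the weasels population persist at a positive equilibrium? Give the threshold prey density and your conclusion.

Threshold N = 154; K > 154, so yes, the predator persists.

The predator equation gives dC/dt > 0 only when N > 0.494/0.00321 = 154.
Without the predator, N → K = 413. Since 413 > 154, the predator can invade and persist.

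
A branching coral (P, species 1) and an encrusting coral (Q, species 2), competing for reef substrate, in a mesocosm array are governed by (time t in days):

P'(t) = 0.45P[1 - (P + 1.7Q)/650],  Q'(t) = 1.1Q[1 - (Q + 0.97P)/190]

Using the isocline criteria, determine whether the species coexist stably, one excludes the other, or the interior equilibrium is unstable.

species 1 excludes species 2

Compare the nullcline intercepts: K1/α12 = 650/1.7 = 382 > K2 = 190; K2/α21 = 190/0.97 = 196 < K1 = 650.
Since the inequalities point opposite ways, species 1 can invade but species 2 cannot.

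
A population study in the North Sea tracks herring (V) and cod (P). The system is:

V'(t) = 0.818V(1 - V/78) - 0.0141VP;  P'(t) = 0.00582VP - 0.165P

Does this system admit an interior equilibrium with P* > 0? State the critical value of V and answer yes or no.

Threshold V = 28.4; K > 28.4, so yes, the predator persists.

The predator equation gives dP/dt > 0 only when V > 0.165/0.00582 = 28.4.
Without the predator, V → K = 78. Since 78 > 28.4, the predator can invade and persist.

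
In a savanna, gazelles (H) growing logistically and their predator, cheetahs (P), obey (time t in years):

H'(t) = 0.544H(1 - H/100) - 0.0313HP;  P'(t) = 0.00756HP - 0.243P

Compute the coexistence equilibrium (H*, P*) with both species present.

H* ≈ 32.1, P* ≈ 11.8

From dP/dt = 0 with P > 0: 0.00756H* = 0.243, so H* = 32.1.
Substitute into dH/dt = 0: 0.544(1 - 32.1/100) = 0.0313P*.
The bracket is 0.679, giving P* = 0.369/0.0313 = 11.8.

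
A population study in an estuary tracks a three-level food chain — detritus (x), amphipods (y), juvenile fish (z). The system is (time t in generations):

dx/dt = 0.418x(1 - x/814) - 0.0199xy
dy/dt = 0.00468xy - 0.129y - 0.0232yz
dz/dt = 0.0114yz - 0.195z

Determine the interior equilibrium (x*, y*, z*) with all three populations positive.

From dz/dt = 0: 0.0114y* = 0.195, so y* = 17.1.
From dx/dt = 0: 0.418(1 - x*/814) = 0.0199·17.1, giving x* = 814·(1 - 0.814) = 151.
From dy/dt = 0: 0.00468·151 - 0.129 = 0.0232z*, so z* = 0.578/0.0232 = 24.9.

x* ≈ 151, y* ≈ 17.1, z* ≈ 24.9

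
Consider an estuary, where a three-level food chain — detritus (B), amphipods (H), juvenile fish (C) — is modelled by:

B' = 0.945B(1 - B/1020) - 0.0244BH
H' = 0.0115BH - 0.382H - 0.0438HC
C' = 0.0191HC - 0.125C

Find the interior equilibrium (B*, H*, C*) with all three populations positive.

From dC/dt = 0: 0.0191H* = 0.125, so H* = 6.54.
From dB/dt = 0: 0.945(1 - B*/1020) = 0.0244·6.54, giving B* = 1020·(1 - 0.169) = 848.
From dH/dt = 0: 0.0115·848 - 0.382 = 0.0438C*, so C* = 9.37/0.0438 = 214.

B* ≈ 848, H* ≈ 6.54, C* ≈ 214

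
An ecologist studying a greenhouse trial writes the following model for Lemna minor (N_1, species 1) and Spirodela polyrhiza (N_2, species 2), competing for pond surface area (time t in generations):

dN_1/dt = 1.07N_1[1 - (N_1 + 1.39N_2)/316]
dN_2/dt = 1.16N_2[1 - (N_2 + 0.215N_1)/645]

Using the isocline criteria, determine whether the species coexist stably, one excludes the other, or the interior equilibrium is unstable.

species 2 excludes species 1

Compare the nullcline intercepts: K1/α12 = 316/1.39 = 227 < K2 = 645; K2/α21 = 645/0.215 = 3000 > K1 = 316.
Since the inequalities point opposite ways, species 2 can invade but species 1 cannot.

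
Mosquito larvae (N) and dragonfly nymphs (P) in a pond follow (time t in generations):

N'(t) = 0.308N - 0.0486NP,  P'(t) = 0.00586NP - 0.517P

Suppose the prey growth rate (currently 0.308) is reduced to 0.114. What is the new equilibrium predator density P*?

At the interior fixed point, setting dN/dt = 0 with N > 0 fixes P* = (prey growth rate)/(NP coefficient) — independent of the other coefficients.
With the change, P* = 0.114/0.0486 = 2.35; it falls from 6.34.

P* ≈ 2.35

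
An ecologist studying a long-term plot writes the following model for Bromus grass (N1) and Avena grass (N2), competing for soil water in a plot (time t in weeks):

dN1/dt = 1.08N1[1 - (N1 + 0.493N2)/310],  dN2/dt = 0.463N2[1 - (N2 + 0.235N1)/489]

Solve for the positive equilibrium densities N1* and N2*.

Setting both brackets to zero gives the nullclines N1 + 0.493N2 = 310 and 0.235N1 + N2 = 489.
Substituting N2 = 489 - 0.235N1 into the first: N1(1 - 0.493·0.235) = 310 - 0.493·489.
So N1* = 68.9/0.884 = 78, and then N2* = 489 - 0.235·78 = 471.

N1* ≈ 78, N2* ≈ 471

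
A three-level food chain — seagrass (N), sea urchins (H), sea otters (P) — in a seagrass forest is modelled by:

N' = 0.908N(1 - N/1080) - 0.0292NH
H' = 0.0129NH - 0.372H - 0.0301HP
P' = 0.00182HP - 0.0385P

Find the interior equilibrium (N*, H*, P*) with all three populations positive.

From dP/dt = 0: 0.00182H* = 0.0385, so H* = 21.2.
From dN/dt = 0: 0.908(1 - N*/1080) = 0.0292·21.2, giving N* = 1080·(1 - 0.68) = 345.
From dH/dt = 0: 0.0129·345 - 0.372 = 0.0301P*, so P* = 4.08/0.0301 = 136.

N* ≈ 345, H* ≈ 21.2, P* ≈ 136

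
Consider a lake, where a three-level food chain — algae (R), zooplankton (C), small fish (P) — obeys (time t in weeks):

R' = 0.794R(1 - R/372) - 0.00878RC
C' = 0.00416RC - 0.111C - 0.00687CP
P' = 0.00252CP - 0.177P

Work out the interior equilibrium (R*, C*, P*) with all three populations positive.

R* ≈ 83.1, C* ≈ 70.2, P* ≈ 34.1

From dP/dt = 0: 0.00252C* = 0.177, so C* = 70.2.
From dR/dt = 0: 0.794(1 - R*/372) = 0.00878·70.2, giving R* = 372·(1 - 0.777) = 83.1.
From dC/dt = 0: 0.00416·83.1 - 0.111 = 0.00687P*, so P* = 0.235/0.00687 = 34.1.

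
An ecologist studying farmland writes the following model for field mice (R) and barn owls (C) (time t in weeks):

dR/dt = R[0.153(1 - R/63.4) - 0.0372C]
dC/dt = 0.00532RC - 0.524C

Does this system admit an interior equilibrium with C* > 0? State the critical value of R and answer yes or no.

Threshold R = 98.5; K < 98.5, so no, the predator goes extinct.

The predator equation gives dC/dt > 0 only when R > 0.524/0.00532 = 98.5.
Without the predator, R → K = 63.4. Since 63.4 < 98.5, the predator cannot invade.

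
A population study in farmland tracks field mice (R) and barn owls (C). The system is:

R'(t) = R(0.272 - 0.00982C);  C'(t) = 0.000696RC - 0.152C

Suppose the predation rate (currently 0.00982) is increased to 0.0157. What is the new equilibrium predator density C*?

C* ≈ 17.3

At the interior fixed point, setting dR/dt = 0 with R > 0 fixes C* = (prey growth rate)/(RC coefficient) — independent of the other coefficients.
With the change, C* = 0.272/0.0157 = 17.3; it falls from 27.7.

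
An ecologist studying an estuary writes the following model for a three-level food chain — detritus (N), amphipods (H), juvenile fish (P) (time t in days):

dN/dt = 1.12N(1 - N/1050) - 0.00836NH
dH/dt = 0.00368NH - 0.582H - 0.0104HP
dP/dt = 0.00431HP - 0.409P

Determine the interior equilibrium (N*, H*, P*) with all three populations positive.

From dP/dt = 0: 0.00431H* = 0.409, so H* = 94.9.
From dN/dt = 0: 1.12(1 - N*/1050) = 0.00836·94.9, giving N* = 1050·(1 - 0.708) = 306.
From dH/dt = 0: 0.00368·306 - 0.582 = 0.0104P*, so P* = 0.545/0.0104 = 52.4.

N* ≈ 306, H* ≈ 94.9, P* ≈ 52.4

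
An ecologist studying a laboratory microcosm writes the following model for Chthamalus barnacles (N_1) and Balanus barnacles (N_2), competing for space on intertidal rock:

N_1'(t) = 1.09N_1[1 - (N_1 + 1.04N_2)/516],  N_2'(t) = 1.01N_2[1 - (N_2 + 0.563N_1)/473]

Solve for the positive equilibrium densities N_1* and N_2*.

N_1* ≈ 58.1, N_2* ≈ 440

Setting both brackets to zero gives the nullclines N_1 + 1.04N_2 = 516 and 0.563N_1 + N_2 = 473.
Substituting N_2 = 473 - 0.563N_1 into the first: N_1(1 - 1.04·0.563) = 516 - 1.04·473.
So N_1* = 24.1/0.414 = 58.1, and then N_2* = 473 - 0.563·58.1 = 440.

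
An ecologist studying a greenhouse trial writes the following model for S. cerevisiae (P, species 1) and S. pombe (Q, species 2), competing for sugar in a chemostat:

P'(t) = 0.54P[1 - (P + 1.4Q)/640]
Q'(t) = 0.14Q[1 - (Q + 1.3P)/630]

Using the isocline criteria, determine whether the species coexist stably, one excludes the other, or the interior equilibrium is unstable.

unstable coexistence (outcome depends on initial conditions)

Compare the nullcline intercepts: K1/α12 = 640/1.4 = 457 < K2 = 630; K2/α21 = 630/1.3 = 485 < K1 = 640.
Since both are reversed, neither can invade when rare; the interior point is a saddle.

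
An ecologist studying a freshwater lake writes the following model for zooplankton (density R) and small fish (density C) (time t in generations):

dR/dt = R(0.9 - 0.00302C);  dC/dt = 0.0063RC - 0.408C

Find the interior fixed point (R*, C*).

Set dC/dt = 0 with C > 0: 0.0063R - 0.408 = 0, so R* = 0.408/0.0063 = 64.8.
Set dR/dt = 0 with R > 0: 0.9 - 0.00302C = 0, so C* = 0.9/0.00302 = 298.

R* ≈ 64.8, C* ≈ 298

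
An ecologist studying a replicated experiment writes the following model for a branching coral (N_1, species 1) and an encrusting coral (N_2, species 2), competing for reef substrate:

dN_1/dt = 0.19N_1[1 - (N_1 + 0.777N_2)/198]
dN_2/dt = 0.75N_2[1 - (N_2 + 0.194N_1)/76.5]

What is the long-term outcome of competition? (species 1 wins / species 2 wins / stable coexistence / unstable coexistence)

Compare the nullcline intercepts: K1/α12 = 198/0.777 = 255 > K2 = 76.5; K2/α21 = 76.5/0.194 = 394 > K1 = 198.
Since both inequalities hold, each species can invade when rare, so the interior equilibrium is stable.

stable coexistence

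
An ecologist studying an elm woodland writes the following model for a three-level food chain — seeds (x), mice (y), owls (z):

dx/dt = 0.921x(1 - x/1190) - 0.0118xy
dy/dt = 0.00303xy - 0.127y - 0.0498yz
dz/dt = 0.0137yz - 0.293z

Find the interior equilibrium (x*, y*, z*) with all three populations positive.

From dz/dt = 0: 0.0137y* = 0.293, so y* = 21.4.
From dx/dt = 0: 0.921(1 - x*/1190) = 0.0118·21.4, giving x* = 1190·(1 - 0.274) = 864.
From dy/dt = 0: 0.00303·864 - 0.127 = 0.0498z*, so z* = 2.49/0.0498 = 50.

x* ≈ 864, y* ≈ 21.4, z* ≈ 50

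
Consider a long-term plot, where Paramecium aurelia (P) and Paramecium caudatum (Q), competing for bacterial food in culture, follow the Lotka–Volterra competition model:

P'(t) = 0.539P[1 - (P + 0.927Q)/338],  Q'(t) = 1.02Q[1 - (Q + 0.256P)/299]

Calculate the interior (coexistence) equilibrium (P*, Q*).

P* ≈ 79.8, Q* ≈ 279

Setting both brackets to zero gives the nullclines P + 0.927Q = 338 and 0.256P + Q = 299.
Substituting Q = 299 - 0.256P into the first: P(1 - 0.927·0.256) = 338 - 0.927·299.
So P* = 60.8/0.763 = 79.8, and then Q* = 299 - 0.256·79.8 = 279.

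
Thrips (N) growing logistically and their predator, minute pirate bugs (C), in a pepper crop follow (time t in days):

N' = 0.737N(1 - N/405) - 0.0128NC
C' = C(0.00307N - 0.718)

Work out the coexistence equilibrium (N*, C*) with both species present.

N* ≈ 234, C* ≈ 24.3

From dC/dt = 0 with C > 0: 0.00307N* = 0.718, so N* = 234.
Substitute into dN/dt = 0: 0.737(1 - 234/405) = 0.0128C*.
The bracket is 0.423, giving C* = 0.311/0.0128 = 24.3.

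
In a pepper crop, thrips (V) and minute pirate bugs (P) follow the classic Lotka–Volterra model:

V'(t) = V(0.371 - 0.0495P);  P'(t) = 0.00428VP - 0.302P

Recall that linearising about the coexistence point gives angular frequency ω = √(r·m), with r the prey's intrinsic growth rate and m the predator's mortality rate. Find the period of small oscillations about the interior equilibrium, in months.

T ≈ 18.8 months

Here r = 0.371 and m = 0.302, so r·m = 0.112.
ω = √0.112 = 0.335 per month, hence T = 2π/ω ≈ 18.8 months.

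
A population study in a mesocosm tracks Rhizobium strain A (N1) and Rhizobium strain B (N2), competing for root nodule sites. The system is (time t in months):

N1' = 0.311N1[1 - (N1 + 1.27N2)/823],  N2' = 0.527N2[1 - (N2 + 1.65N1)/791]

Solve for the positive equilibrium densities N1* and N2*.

Setting both brackets to zero gives the nullclines N1 + 1.27N2 = 823 and 1.65N1 + N2 = 791.
Substituting N2 = 791 - 1.65N1 into the first: N1(1 - 1.27·1.65) = 823 - 1.27·791.
So N1* = -182/-1.1 = 166, and then N2* = 791 - 1.65·166 = 518.

N1* ≈ 166, N2* ≈ 518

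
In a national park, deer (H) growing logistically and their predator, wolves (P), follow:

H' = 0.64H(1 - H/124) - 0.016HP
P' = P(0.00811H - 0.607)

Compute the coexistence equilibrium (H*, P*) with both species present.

From dP/dt = 0 with P > 0: 0.00811H* = 0.607, so H* = 74.8.
Substitute into dH/dt = 0: 0.64(1 - 74.8/124) = 0.016P*.
The bracket is 0.396, giving P* = 0.254/0.016 = 15.9.

H* ≈ 74.8, P* ≈ 15.9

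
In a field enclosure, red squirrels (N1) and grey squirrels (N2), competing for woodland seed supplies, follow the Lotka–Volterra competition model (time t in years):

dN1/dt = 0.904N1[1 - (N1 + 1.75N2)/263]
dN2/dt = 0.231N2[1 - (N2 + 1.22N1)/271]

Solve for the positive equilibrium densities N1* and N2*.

Setting both brackets to zero gives the nullclines N1 + 1.75N2 = 263 and 1.22N1 + N2 = 271.
Substituting N2 = 271 - 1.22N1 into the first: N1(1 - 1.75·1.22) = 263 - 1.75·271.
So N1* = -211/-1.13 = 186, and then N2* = 271 - 1.22·186 = 43.9.

N1* ≈ 186, N2* ≈ 43.9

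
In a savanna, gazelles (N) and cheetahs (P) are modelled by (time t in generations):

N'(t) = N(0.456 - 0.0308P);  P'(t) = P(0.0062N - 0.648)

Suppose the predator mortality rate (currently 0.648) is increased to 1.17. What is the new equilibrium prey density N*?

At the interior fixed point, setting dP/dt = 0 with P > 0 fixes N* = (predator death rate)/(NP coefficient) — independent of the other coefficients.
With the change, N* = 1.17/0.0062 = 189; it rises from 105.

N* ≈ 189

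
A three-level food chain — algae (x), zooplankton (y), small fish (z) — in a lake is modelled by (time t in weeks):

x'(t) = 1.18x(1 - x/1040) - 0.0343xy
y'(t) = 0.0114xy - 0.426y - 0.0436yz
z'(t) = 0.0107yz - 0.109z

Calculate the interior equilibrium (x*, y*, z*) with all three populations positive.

x* ≈ 732, y* ≈ 10.2, z* ≈ 182

From dz/dt = 0: 0.0107y* = 0.109, so y* = 10.2.
From dx/dt = 0: 1.18(1 - x*/1040) = 0.0343·10.2, giving x* = 1040·(1 - 0.296) = 732.
From dy/dt = 0: 0.0114·732 - 0.426 = 0.0436z*, so z* = 7.92/0.0436 = 182.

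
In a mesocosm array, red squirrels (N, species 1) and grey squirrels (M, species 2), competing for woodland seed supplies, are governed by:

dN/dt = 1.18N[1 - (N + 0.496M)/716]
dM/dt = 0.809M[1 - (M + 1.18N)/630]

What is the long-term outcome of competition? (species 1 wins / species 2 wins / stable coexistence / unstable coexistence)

Compare the nullcline intercepts: K1/α12 = 716/0.496 = 1440 > K2 = 630; K2/α21 = 630/1.18 = 534 < K1 = 716.
Since the inequalities point opposite ways, species 1 can invade but species 2 cannot.

species 1 excludes species 2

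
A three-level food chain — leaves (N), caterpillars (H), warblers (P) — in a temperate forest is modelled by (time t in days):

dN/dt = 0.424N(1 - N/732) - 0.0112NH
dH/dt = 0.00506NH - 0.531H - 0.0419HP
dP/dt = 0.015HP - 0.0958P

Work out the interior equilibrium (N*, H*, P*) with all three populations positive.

From dP/dt = 0: 0.015H* = 0.0958, so H* = 6.39.
From dN/dt = 0: 0.424(1 - N*/732) = 0.0112·6.39, giving N* = 732·(1 - 0.169) = 609.
From dH/dt = 0: 0.00506·609 - 0.531 = 0.0419P*, so P* = 2.55/0.0419 = 60.8.

N* ≈ 609, H* ≈ 6.39, P* ≈ 60.8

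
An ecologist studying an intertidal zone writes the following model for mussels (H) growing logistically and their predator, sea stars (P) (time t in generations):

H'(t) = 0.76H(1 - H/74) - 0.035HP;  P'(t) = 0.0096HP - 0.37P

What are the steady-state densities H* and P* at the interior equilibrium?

H* ≈ 38.5, P* ≈ 10.4

From dP/dt = 0 with P > 0: 0.0096H* = 0.37, so H* = 38.5.
Substitute into dH/dt = 0: 0.76(1 - 38.5/74) = 0.035P*.
The bracket is 0.479, giving P* = 0.364/0.035 = 10.4.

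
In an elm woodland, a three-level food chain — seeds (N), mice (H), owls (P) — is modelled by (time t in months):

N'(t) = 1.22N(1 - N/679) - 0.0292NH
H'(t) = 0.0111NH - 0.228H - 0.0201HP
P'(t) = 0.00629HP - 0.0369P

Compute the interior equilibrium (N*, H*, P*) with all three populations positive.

From dP/dt = 0: 0.00629H* = 0.0369, so H* = 5.87.
From dN/dt = 0: 1.22(1 - N*/679) = 0.0292·5.87, giving N* = 679·(1 - 0.14) = 584.
From dH/dt = 0: 0.0111·584 - 0.228 = 0.0201P*, so P* = 6.25/0.0201 = 311.

N* ≈ 584, H* ≈ 5.87, P* ≈ 311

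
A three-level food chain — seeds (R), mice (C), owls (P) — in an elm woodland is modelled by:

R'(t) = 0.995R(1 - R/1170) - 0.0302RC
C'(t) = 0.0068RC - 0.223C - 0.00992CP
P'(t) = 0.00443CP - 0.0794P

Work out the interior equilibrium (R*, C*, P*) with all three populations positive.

From dP/dt = 0: 0.00443C* = 0.0794, so C* = 17.9.
From dR/dt = 0: 0.995(1 - R*/1170) = 0.0302·17.9, giving R* = 1170·(1 - 0.544) = 534.
From dC/dt = 0: 0.0068·534 - 0.223 = 0.00992P*, so P* = 3.4/0.00992 = 343.

R* ≈ 534, C* ≈ 17.9, P* ≈ 343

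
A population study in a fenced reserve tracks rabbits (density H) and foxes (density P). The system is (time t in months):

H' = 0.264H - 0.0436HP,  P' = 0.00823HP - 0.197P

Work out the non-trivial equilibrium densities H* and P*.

Set dP/dt = 0 with P > 0: 0.00823H - 0.197 = 0, so H* = 0.197/0.00823 = 23.9.
Set dH/dt = 0 with H > 0: 0.264 - 0.0436P = 0, so P* = 0.264/0.0436 = 6.06.

H* ≈ 23.9, P* ≈ 6.06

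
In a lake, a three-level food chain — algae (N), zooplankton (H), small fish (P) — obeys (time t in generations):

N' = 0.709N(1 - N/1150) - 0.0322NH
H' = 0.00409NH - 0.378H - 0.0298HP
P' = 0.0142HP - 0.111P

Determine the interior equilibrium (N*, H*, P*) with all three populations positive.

From dP/dt = 0: 0.0142H* = 0.111, so H* = 7.82.
From dN/dt = 0: 0.709(1 - N*/1150) = 0.0322·7.82, giving N* = 1150·(1 - 0.355) = 742.
From dH/dt = 0: 0.00409·742 - 0.378 = 0.0298P*, so P* = 2.66/0.0298 = 89.1.

N* ≈ 742, H* ≈ 7.82, P* ≈ 89.1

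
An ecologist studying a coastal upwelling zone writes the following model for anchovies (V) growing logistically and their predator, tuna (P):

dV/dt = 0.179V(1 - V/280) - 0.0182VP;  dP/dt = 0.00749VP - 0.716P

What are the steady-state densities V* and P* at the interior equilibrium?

V* ≈ 95.6, P* ≈ 6.48

From dP/dt = 0 with P > 0: 0.00749V* = 0.716, so V* = 95.6.
Substitute into dV/dt = 0: 0.179(1 - 95.6/280) = 0.0182P*.
The bracket is 0.659, giving P* = 0.118/0.0182 = 6.48.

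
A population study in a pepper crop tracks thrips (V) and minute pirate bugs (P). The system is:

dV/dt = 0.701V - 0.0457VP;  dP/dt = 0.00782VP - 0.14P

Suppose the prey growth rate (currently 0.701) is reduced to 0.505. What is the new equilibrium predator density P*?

At the interior fixed point, setting dV/dt = 0 with V > 0 fixes P* = (prey growth rate)/(VP coefficient) — independent of the other coefficients.
With the change, P* = 0.505/0.0457 = 11.1; it falls from 15.3.

P* ≈ 11.1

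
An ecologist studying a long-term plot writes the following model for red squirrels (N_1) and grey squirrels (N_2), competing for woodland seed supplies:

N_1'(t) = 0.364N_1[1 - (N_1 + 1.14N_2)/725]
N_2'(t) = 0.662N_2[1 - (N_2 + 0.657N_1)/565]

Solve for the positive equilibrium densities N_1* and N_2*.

Setting both brackets to zero gives the nullclines N_1 + 1.14N_2 = 725 and 0.657N_1 + N_2 = 565.
Substituting N_2 = 565 - 0.657N_1 into the first: N_1(1 - 1.14·0.657) = 725 - 1.14·565.
So N_1* = 80.9/0.251 = 322, and then N_2* = 565 - 0.657·322 = 353.

N_1* ≈ 322, N_2* ≈ 353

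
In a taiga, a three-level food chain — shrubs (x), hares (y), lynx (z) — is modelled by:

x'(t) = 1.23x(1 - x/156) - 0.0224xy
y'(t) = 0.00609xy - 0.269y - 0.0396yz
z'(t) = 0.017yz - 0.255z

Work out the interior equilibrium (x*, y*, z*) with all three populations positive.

From dz/dt = 0: 0.017y* = 0.255, so y* = 15.
From dx/dt = 0: 1.23(1 - x*/156) = 0.0224·15, giving x* = 156·(1 - 0.273) = 113.
From dy/dt = 0: 0.00609·113 - 0.269 = 0.0396z*, so z* = 0.422/0.0396 = 10.6.

x* ≈ 113, y* ≈ 15, z* ≈ 10.6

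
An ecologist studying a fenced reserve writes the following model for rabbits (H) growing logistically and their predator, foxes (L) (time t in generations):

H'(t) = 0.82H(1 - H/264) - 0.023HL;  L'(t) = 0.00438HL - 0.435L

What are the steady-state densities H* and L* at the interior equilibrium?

From dL/dt = 0 with L > 0: 0.00438H* = 0.435, so H* = 99.3.
Substitute into dH/dt = 0: 0.82(1 - 99.3/264) = 0.023L*.
The bracket is 0.624, giving L* = 0.512/0.023 = 22.2.

H* ≈ 99.3, L* ≈ 22.2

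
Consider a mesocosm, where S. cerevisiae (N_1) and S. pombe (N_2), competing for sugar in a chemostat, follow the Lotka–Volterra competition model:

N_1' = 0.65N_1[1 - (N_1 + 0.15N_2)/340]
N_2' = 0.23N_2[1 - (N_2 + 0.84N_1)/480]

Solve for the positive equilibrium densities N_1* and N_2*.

N_1* ≈ 307, N_2* ≈ 222

Setting both brackets to zero gives the nullclines N_1 + 0.15N_2 = 340 and 0.84N_1 + N_2 = 480.
Substituting N_2 = 480 - 0.84N_1 into the first: N_1(1 - 0.15·0.84) = 340 - 0.15·480.
So N_1* = 268/0.874 = 307, and then N_2* = 480 - 0.84·307 = 222.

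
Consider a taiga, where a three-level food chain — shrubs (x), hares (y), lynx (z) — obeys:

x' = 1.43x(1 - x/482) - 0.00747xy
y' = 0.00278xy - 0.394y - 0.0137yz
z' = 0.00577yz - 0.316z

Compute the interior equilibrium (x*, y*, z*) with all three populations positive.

From dz/dt = 0: 0.00577y* = 0.316, so y* = 54.8.
From dx/dt = 0: 1.43(1 - x*/482) = 0.00747·54.8, giving x* = 482·(1 - 0.286) = 344.
From dy/dt = 0: 0.00278·344 - 0.394 = 0.0137z*, so z* = 0.563/0.0137 = 41.1.

x* ≈ 344, y* ≈ 54.8, z* ≈ 41.1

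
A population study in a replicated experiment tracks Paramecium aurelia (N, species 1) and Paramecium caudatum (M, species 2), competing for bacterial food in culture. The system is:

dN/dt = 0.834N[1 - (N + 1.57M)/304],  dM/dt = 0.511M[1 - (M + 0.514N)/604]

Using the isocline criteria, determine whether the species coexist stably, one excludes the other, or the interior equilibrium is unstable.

Compare the nullcline intercepts: K1/α12 = 304/1.57 = 194 < K2 = 604; K2/α21 = 604/0.514 = 1180 > K1 = 304.
Since the inequalities point opposite ways, species 2 can invade but species 1 cannot.

species 2 excludes species 1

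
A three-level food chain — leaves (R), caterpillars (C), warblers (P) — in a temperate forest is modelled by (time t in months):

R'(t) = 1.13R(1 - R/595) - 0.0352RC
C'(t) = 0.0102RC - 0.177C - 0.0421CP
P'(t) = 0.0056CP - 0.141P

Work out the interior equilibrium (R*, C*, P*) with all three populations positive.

R* ≈ 128, C* ≈ 25.2, P* ≈ 26.9

From dP/dt = 0: 0.0056C* = 0.141, so C* = 25.2.
From dR/dt = 0: 1.13(1 - R*/595) = 0.0352·25.2, giving R* = 595·(1 - 0.784) = 128.
From dC/dt = 0: 0.0102·128 - 0.177 = 0.0421P*, so P* = 1.13/0.0421 = 26.9.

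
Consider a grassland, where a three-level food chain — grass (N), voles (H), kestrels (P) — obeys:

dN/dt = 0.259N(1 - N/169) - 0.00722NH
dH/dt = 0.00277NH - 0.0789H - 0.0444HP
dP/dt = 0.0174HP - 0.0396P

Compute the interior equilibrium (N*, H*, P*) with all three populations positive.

N* ≈ 158, H* ≈ 2.28, P* ≈ 8.1

From dP/dt = 0: 0.0174H* = 0.0396, so H* = 2.28.
From dN/dt = 0: 0.259(1 - N*/169) = 0.00722·2.28, giving N* = 169·(1 - 0.0634) = 158.
From dH/dt = 0: 0.00277·158 - 0.0789 = 0.0444P*, so P* = 0.36/0.0444 = 8.1.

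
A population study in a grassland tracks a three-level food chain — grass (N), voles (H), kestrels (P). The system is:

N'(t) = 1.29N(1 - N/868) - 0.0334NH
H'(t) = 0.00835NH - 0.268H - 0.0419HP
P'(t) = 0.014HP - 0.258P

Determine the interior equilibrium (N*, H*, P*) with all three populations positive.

From dP/dt = 0: 0.014H* = 0.258, so H* = 18.4.
From dN/dt = 0: 1.29(1 - N*/868) = 0.0334·18.4, giving N* = 868·(1 - 0.477) = 454.
From dH/dt = 0: 0.00835·454 - 0.268 = 0.0419P*, so P* = 3.52/0.0419 = 84.

N* ≈ 454, H* ≈ 18.4, P* ≈ 84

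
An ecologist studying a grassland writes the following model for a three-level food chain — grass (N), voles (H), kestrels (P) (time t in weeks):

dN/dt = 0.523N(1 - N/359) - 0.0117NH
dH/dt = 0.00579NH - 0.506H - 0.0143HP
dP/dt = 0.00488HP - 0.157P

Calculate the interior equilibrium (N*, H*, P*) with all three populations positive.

N* ≈ 101, H* ≈ 32.2, P* ≈ 5.36

From dP/dt = 0: 0.00488H* = 0.157, so H* = 32.2.
From dN/dt = 0: 0.523(1 - N*/359) = 0.0117·32.2, giving N* = 359·(1 - 0.72) = 101.
From dH/dt = 0: 0.00579·101 - 0.506 = 0.0143P*, so P* = 0.0766/0.0143 = 5.36.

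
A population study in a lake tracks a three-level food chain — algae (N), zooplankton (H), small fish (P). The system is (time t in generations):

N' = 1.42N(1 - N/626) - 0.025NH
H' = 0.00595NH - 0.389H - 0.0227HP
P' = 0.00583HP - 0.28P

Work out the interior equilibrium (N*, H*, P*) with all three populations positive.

N* ≈ 96.7, H* ≈ 48, P* ≈ 8.21

From dP/dt = 0: 0.00583H* = 0.28, so H* = 48.
From dN/dt = 0: 1.42(1 - N*/626) = 0.025·48, giving N* = 626·(1 - 0.846) = 96.7.
From dH/dt = 0: 0.00595·96.7 - 0.389 = 0.0227P*, so P* = 0.186/0.0227 = 8.21.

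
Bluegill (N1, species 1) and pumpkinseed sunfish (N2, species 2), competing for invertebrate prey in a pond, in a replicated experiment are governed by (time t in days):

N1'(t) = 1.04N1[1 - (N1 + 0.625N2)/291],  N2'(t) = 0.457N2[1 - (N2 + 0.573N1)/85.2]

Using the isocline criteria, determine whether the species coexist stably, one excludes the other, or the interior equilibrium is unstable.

Compare the nullcline intercepts: K1/α12 = 291/0.625 = 466 > K2 = 85.2; K2/α21 = 85.2/0.573 = 149 < K1 = 291.
Since the inequalities point opposite ways, species 1 can invade but species 2 cannot.

species 1 excludes species 2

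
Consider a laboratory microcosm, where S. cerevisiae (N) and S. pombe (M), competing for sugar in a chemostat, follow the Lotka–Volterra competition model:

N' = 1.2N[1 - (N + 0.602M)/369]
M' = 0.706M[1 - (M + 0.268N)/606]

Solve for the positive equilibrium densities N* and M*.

Setting both brackets to zero gives the nullclines N + 0.602M = 369 and 0.268N + M = 606.
Substituting M = 606 - 0.268N into the first: N(1 - 0.602·0.268) = 369 - 0.602·606.
So N* = 4.19/0.839 = 4.99, and then M* = 606 - 0.268·4.99 = 605.

N* ≈ 4.99, M* ≈ 605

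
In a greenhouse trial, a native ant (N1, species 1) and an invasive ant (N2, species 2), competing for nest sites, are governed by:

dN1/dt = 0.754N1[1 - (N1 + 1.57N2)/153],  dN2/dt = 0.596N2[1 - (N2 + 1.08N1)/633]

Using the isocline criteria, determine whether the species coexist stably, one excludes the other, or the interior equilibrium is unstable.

species 2 excludes species 1

Compare the nullcline intercepts: K1/α12 = 153/1.57 = 97.5 < K2 = 633; K2/α21 = 633/1.08 = 586 > K1 = 153.
Since the inequalities point opposite ways, species 2 can invade but species 1 cannot.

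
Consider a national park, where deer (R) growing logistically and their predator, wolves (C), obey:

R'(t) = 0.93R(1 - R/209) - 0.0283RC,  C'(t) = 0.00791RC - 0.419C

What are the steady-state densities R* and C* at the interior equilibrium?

R* ≈ 53, C* ≈ 24.5

From dC/dt = 0 with C > 0: 0.00791R* = 0.419, so R* = 53.
Substitute into dR/dt = 0: 0.93(1 - 53/209) = 0.0283C*.
The bracket is 0.747, giving C* = 0.694/0.0283 = 24.5.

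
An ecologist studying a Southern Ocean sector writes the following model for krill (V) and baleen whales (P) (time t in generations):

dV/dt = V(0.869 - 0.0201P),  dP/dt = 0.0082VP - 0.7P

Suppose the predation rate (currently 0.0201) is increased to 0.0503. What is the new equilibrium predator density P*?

P* ≈ 17.3

At the interior fixed point, setting dV/dt = 0 with V > 0 fixes P* = (prey growth rate)/(VP coefficient) — independent of the other coefficients.
With the change, P* = 0.869/0.0503 = 17.3; it falls from 43.2.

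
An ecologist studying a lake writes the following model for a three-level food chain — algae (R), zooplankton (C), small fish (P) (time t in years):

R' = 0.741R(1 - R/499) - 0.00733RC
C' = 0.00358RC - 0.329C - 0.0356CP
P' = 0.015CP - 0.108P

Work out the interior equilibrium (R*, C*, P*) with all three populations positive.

From dP/dt = 0: 0.015C* = 0.108, so C* = 7.2.
From dR/dt = 0: 0.741(1 - R*/499) = 0.00733·7.2, giving R* = 499·(1 - 0.0712) = 463.
From dC/dt = 0: 0.00358·463 - 0.329 = 0.0356P*, so P* = 1.33/0.0356 = 37.4.

R* ≈ 463, C* ≈ 7.2, P* ≈ 37.4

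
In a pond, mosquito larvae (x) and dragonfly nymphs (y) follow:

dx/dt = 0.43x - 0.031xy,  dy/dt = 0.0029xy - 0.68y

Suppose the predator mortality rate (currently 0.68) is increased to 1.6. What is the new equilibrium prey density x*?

At the interior fixed point, setting dy/dt = 0 with y > 0 fixes x* = (predator death rate)/(xy coefficient) — independent of the other coefficients.
With the change, x* = 1.6/0.0029 = 552; it rises from 234.

x* ≈ 552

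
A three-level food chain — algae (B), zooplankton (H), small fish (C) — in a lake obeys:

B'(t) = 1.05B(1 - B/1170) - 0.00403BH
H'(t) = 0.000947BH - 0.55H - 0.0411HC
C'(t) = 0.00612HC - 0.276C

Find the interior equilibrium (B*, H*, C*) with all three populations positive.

From dC/dt = 0: 0.00612H* = 0.276, so H* = 45.1.
From dB/dt = 0: 1.05(1 - B*/1170) = 0.00403·45.1, giving B* = 1170·(1 - 0.173) = 967.
From dH/dt = 0: 0.000947·967 - 0.55 = 0.0411C*, so C* = 0.366/0.0411 = 8.91.

B* ≈ 967, H* ≈ 45.1, C* ≈ 8.91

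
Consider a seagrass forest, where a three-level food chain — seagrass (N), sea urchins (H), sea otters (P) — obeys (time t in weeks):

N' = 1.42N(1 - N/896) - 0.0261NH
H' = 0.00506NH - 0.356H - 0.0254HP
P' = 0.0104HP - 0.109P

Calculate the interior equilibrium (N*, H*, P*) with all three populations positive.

From dP/dt = 0: 0.0104H* = 0.109, so H* = 10.5.
From dN/dt = 0: 1.42(1 - N*/896) = 0.0261·10.5, giving N* = 896·(1 - 0.193) = 723.
From dH/dt = 0: 0.00506·723 - 0.356 = 0.0254P*, so P* = 3.3/0.0254 = 130.

N* ≈ 723, H* ≈ 10.5, P* ≈ 130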